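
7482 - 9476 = -1994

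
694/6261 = 694/6261 = 0.11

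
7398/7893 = 822/877 = 0.94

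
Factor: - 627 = -3^1 * 11^1 * 19^1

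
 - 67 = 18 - 85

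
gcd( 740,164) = 4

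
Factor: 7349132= 2^2*7^1*262469^1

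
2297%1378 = 919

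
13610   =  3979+9631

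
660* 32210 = 21258600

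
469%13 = 1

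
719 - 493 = 226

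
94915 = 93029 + 1886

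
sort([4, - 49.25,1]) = [ - 49.25,1,  4]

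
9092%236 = 124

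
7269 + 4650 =11919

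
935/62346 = 935/62346 =0.01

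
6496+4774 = 11270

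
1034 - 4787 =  -3753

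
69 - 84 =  - 15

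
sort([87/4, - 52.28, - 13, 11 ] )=[ - 52.28,-13, 11,87/4 ] 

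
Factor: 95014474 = 2^1*47507237^1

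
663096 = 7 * 94728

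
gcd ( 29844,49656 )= 12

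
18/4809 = 6/1603= 0.00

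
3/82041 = 1/27347 = 0.00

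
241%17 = 3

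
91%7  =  0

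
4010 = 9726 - 5716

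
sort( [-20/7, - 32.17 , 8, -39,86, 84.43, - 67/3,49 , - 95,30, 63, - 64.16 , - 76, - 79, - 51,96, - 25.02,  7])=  [ - 95, - 79 ,  -  76, - 64.16 , - 51, - 39,-32.17,- 25.02, - 67/3, - 20/7 , 7,8 , 30,49, 63, 84.43,86 , 96]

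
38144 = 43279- 5135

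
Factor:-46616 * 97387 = -4539792392 = - 2^3*5827^1*97387^1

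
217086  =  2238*97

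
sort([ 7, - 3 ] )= [-3, 7 ] 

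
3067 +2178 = 5245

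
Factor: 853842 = 2^1*3^1*11^1*17^1*761^1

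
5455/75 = 72 + 11/15 = 72.73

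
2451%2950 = 2451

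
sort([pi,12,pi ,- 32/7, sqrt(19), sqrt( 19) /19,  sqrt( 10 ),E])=[ - 32/7, sqrt(19)/19,E , pi,pi,  sqrt(10),sqrt(19 ), 12 ]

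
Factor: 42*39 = 1638 = 2^1*3^2*7^1*13^1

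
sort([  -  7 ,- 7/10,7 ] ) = [ - 7, - 7/10, 7 ] 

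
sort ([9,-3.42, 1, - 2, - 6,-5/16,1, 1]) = [ - 6, - 3.42,  -  2, - 5/16,1,1,1,9 ] 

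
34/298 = 17/149 = 0.11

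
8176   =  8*1022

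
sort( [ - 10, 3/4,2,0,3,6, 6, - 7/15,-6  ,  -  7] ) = [ - 10, - 7, - 6, - 7/15,0, 3/4,2,3,6,6] 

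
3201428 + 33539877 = 36741305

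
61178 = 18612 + 42566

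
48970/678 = 72+77/339 =72.23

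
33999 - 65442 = -31443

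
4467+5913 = 10380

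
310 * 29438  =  9125780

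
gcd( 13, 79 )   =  1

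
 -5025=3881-8906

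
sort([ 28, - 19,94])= [ - 19,28, 94]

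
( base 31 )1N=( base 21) 2C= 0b110110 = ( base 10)54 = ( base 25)24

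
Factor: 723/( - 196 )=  - 2^( - 2)*3^1*7^ (-2) * 241^1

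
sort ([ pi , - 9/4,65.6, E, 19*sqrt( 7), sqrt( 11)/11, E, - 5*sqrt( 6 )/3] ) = [ - 5*sqrt(6) /3, - 9/4,sqrt ( 11 )/11,E, E , pi, 19*sqrt (7 ),65.6 ]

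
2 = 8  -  6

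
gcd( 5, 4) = 1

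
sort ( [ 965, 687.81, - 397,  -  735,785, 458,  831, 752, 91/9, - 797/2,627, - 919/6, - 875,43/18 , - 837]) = [ - 875,-837, - 735, - 797/2, - 397, - 919/6  ,  43/18, 91/9 , 458, 627,687.81, 752,785, 831,  965]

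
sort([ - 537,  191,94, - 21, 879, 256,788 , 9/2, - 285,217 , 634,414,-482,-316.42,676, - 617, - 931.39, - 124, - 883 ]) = [ - 931.39, - 883,  -  617, - 537,  -  482, - 316.42, - 285, - 124, - 21,9/2,94,191, 217 , 256, 414,634 , 676, 788,879]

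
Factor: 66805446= 2^1 * 3^1*109^1*102149^1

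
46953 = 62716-15763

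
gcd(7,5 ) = 1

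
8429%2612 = 593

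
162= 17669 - 17507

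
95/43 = 95/43  =  2.21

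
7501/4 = 1875 + 1/4 = 1875.25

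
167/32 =167/32 = 5.22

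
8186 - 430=7756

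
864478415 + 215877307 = 1080355722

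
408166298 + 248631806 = 656798104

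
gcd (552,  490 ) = 2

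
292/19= 292/19 = 15.37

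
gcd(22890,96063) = 3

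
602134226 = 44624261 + 557509965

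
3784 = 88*43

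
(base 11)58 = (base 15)43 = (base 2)111111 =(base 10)63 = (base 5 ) 223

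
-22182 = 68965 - 91147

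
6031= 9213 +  - 3182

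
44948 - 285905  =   - 240957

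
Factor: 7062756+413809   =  7476565 = 5^1*947^1*1579^1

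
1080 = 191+889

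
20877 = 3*6959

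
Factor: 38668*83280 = 2^6 * 3^1*5^1 * 7^1*347^1 * 1381^1 =3220271040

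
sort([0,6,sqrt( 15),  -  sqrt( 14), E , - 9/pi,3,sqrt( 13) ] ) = [ - sqrt( 14), - 9/pi,  0,  E, 3, sqrt( 13),sqrt( 15),6] 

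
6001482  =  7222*831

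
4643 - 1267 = 3376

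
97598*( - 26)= - 2537548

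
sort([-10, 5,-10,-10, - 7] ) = [-10, - 10, - 10 , - 7,5] 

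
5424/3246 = 904/541 = 1.67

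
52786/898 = 58+351/449 = 58.78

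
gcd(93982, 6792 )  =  2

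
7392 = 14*528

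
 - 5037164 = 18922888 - 23960052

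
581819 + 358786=940605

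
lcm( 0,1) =0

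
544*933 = 507552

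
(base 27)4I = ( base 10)126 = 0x7e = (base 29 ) 4A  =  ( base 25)51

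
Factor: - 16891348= -2^2 * 4222837^1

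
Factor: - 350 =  - 2^1*5^2  *  7^1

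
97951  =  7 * 13993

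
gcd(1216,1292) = 76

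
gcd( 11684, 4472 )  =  4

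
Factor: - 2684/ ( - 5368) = 1/2 = 2^(- 1 )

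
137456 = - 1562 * ( - 88 )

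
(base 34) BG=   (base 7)1065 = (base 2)110000110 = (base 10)390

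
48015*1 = 48015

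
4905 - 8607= - 3702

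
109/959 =109/959 = 0.11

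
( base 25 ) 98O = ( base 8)13331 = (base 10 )5849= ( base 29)6RK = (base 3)22000122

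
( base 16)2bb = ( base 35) JY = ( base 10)699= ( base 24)153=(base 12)4a3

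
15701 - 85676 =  - 69975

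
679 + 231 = 910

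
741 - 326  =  415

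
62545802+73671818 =136217620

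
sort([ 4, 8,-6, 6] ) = [ - 6,4,6, 8] 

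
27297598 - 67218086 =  - 39920488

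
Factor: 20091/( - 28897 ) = -543/781 = -3^1*11^ ( - 1 )  *71^(- 1)*181^1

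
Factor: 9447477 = 3^1*13^1*242243^1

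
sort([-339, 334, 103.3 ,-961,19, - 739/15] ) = [- 961, - 339, - 739/15,19, 103.3,334 ] 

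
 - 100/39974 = -50/19987 = -0.00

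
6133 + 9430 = 15563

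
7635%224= 19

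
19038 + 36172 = 55210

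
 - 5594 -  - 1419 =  - 4175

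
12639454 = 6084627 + 6554827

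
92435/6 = 15405 + 5/6 = 15405.83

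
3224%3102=122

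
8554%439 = 213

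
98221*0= 0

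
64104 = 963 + 63141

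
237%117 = 3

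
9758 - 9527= 231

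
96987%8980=7187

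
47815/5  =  9563 = 9563.00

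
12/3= 4 = 4.00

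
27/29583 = 3/3287 = 0.00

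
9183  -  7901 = 1282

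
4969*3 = 14907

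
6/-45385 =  - 1 + 45379/45385 =- 0.00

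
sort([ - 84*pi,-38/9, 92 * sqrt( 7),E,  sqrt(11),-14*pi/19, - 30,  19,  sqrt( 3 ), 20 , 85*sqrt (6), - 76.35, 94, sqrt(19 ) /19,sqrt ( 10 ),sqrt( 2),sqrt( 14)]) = [ - 84*pi ,-76.35,  -  30,-38/9, - 14* pi/19,sqrt (19 ) /19, sqrt ( 2 ),sqrt(3 ),  E,sqrt( 10 ), sqrt( 11),  sqrt ( 14),19,  20 , 94,85*sqrt( 6),92*sqrt( 7) ]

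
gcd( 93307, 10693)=1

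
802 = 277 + 525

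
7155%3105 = 945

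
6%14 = 6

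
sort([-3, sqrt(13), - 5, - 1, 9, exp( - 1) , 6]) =[- 5,- 3,- 1,exp (  -  1),sqrt(13),6,9]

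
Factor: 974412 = 2^2 * 3^2*27067^1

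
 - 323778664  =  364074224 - 687852888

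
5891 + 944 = 6835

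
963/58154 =963/58154 = 0.02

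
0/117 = 0= 0.00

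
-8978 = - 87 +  - 8891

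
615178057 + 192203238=807381295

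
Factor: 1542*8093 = 2^1 * 3^1 * 257^1*8093^1  =  12479406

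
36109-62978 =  - 26869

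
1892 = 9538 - 7646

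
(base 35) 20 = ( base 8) 106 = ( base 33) 24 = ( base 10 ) 70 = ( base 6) 154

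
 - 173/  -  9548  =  173/9548 = 0.02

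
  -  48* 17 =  - 816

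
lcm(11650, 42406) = 1060150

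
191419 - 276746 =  - 85327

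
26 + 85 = 111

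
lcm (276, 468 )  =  10764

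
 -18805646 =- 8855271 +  - 9950375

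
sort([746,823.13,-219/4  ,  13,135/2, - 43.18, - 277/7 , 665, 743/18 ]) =[ - 219/4, - 43.18,-277/7,13, 743/18, 135/2,665,746 , 823.13]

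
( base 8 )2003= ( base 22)22f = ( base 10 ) 1027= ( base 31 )124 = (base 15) 487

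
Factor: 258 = 2^1*3^1*43^1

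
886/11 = 886/11 = 80.55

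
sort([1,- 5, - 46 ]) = [ - 46 , - 5,1 ]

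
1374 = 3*458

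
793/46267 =61/3559 = 0.02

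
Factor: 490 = 2^1*5^1* 7^2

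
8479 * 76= 644404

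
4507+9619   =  14126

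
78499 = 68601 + 9898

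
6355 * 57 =362235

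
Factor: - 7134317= - 7134317^1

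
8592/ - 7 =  - 8592/7 = - 1227.43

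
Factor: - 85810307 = -11^1*101^1*77237^1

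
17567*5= 87835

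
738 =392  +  346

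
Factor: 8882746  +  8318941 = 17201687  =  17201687^1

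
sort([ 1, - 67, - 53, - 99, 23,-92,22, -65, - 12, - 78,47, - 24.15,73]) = [ - 99,-92,- 78, - 67, - 65, - 53, - 24.15,-12,  1, 22, 23, 47 , 73] 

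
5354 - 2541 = 2813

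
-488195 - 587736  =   - 1075931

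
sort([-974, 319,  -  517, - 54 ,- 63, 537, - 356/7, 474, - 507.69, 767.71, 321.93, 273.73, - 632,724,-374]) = [  -  974,-632, - 517,  -  507.69, - 374,-63 ,-54, - 356/7, 273.73,319, 321.93, 474, 537,724, 767.71] 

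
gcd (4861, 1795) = 1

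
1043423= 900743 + 142680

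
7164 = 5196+1968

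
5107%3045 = 2062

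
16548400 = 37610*440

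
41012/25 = 41012/25 = 1640.48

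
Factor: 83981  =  137^1 * 613^1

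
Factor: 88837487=53^1*167^1*10037^1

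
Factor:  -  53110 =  - 2^1*5^1*47^1*113^1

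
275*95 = 26125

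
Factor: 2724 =2^2*3^1*227^1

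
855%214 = 213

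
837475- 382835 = 454640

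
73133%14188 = 2193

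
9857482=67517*146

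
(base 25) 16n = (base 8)1436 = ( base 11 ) 666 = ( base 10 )798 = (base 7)2220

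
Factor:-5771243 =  - 251^1*22993^1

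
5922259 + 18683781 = 24606040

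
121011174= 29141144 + 91870030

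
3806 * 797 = 3033382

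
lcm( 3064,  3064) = 3064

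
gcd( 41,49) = 1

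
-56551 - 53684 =- 110235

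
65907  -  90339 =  - 24432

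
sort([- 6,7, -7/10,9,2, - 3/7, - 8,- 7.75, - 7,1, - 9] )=[ - 9 , - 8, - 7.75,-7, -6, - 7/10, - 3/7,1,2,  7,9 ] 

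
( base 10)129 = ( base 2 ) 10000001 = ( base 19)6F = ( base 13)9C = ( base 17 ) 7A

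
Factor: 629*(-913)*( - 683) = 392231191 = 11^1*17^1*37^1*83^1*683^1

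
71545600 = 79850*896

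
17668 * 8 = 141344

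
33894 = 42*807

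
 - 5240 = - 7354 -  - 2114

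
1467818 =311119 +1156699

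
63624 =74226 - 10602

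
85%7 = 1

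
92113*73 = 6724249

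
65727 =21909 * 3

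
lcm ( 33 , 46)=1518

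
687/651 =1 + 12/217 = 1.06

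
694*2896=2009824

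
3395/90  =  679/18 = 37.72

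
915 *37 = 33855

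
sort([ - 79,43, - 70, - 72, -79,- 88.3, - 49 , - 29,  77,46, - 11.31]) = [  -  88.3, - 79 , - 79, - 72 , - 70, - 49, - 29, - 11.31 , 43, 46,77]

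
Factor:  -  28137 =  - 3^1*83^1 * 113^1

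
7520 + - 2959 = 4561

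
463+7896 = 8359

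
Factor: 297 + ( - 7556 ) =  - 7259 =- 7^1*17^1*  61^1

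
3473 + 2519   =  5992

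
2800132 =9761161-6961029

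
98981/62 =98981/62 = 1596.47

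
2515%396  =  139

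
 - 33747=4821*( - 7 )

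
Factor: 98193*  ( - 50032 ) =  - 2^4*3^1*53^1 * 59^1*71^1*461^1 = -  4912792176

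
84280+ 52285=136565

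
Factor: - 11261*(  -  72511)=59^1*1229^1*11261^1 =816546371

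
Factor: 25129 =13^1*1933^1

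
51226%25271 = 684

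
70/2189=70/2189= 0.03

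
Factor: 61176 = 2^3*3^1 * 2549^1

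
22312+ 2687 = 24999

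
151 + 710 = 861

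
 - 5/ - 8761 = 5/8761 = 0.00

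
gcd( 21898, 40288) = 2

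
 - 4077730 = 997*(-4090)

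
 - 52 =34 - 86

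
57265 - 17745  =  39520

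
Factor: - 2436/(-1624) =2^ ( - 1) * 3^1 = 3/2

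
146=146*1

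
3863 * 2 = 7726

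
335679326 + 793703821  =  1129383147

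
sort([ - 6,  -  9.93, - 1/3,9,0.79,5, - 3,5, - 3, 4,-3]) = [  -  9.93,-6, - 3,-3,  -  3,  -  1/3, 0.79,4,5, 5,  9]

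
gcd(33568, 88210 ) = 2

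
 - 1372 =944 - 2316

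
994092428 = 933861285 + 60231143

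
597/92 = 597/92 =6.49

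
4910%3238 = 1672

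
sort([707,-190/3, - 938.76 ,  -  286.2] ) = [ - 938.76 ,-286.2, - 190/3,707] 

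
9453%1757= 668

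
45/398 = 45/398 = 0.11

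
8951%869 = 261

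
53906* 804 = 43340424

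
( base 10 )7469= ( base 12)43A5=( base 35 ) 63e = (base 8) 16455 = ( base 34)6fn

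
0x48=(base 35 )22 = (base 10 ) 72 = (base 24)30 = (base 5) 242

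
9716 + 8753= 18469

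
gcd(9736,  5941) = 1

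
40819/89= 458 + 57/89 =458.64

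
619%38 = 11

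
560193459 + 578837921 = 1139031380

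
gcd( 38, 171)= 19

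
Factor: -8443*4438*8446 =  - 2^2*7^1*41^1 *103^1 * 317^1*8443^1 = - 316471907164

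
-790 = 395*( - 2) 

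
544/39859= 544/39859 = 0.01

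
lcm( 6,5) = 30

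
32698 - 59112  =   - 26414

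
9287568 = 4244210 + 5043358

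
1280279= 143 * 8953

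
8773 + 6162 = 14935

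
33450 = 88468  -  55018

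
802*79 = 63358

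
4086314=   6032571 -1946257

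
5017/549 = 9+76/549 = 9.14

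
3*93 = 279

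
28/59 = 28/59 = 0.47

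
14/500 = 7/250 = 0.03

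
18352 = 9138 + 9214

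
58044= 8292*7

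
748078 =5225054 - 4476976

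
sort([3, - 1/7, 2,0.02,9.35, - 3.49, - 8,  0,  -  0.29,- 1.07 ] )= [-8, - 3.49, - 1.07, - 0.29 ,-1/7,0,0.02,2 , 3,9.35]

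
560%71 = 63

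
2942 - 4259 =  - 1317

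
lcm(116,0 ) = 0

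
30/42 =5/7 = 0.71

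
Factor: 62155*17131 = 1064777305  =  5^1*31^1*37^1*401^1 * 463^1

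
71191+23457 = 94648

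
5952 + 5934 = 11886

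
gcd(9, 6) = 3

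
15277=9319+5958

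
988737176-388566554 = 600170622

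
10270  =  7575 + 2695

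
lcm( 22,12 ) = 132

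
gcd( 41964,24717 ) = 3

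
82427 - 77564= 4863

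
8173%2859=2455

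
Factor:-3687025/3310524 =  - 2^( - 2 )*3^( - 3) * 5^2*7^( - 1)*29^(- 1) * 151^(-1)*147481^1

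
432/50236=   108/12559 = 0.01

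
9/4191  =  3/1397 = 0.00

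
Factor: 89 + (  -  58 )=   31 = 31^1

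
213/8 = 26 +5/8 = 26.62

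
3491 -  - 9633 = 13124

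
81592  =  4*20398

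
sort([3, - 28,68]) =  [-28 , 3,68]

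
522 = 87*6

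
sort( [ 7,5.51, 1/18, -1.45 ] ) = [ - 1.45,1/18,5.51 , 7] 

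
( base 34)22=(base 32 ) 26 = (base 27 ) 2g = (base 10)70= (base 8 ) 106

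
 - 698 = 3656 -4354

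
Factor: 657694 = 2^1 * 328847^1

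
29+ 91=120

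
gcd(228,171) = 57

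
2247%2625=2247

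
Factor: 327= 3^1 *109^1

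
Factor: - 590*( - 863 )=2^1* 5^1*59^1*863^1= 509170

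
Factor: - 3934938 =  - 2^1*3^1 * 7^1*19^1 *4931^1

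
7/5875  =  7/5875 = 0.00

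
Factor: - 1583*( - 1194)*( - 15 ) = -28351530 = - 2^1  *3^2*5^1*199^1*1583^1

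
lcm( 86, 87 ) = 7482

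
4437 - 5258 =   -  821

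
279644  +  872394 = 1152038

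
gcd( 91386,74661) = 3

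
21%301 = 21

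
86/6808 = 43/3404=0.01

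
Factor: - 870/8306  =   - 435/4153=-3^1 * 5^1*29^1*4153^ (-1)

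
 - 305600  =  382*(  -  800 ) 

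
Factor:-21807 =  - 3^2 * 2423^1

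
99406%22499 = 9410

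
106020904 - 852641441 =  - 746620537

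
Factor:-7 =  - 7^1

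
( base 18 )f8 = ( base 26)ai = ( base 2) 100010110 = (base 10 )278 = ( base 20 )di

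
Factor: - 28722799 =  - 7^1*  73^1 *56209^1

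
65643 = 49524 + 16119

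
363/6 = 60 + 1/2 = 60.50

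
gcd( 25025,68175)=25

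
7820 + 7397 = 15217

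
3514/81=3514/81  =  43.38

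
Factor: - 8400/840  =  - 10 = -2^1*5^1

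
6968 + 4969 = 11937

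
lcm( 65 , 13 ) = 65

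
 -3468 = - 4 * 867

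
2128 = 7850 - 5722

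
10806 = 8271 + 2535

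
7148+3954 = 11102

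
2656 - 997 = 1659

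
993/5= 198 + 3/5 =198.60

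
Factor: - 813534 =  - 2^1 *3^1* 135589^1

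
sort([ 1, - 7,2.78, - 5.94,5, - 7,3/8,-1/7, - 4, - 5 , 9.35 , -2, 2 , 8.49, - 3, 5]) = [-7,-7, - 5.94, - 5, - 4, - 3, - 2 , - 1/7,  3/8,1, 2,2.78, 5, 5,8.49,9.35 ] 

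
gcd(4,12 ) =4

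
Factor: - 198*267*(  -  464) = 2^5*3^3 * 11^1  *29^1*89^1 = 24529824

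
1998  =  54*37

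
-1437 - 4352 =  - 5789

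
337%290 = 47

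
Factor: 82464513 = 3^1*27488171^1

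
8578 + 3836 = 12414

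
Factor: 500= 2^2  *5^3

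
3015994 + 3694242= 6710236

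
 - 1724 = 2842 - 4566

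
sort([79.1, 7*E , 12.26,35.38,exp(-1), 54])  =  [ exp( - 1 ), 12.26,7* E, 35.38, 54,  79.1]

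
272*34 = 9248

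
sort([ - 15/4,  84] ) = [ - 15/4, 84] 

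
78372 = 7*11196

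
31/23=1+8/23 =1.35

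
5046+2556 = 7602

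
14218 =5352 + 8866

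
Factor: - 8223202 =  - 2^1*13^2*24329^1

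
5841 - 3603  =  2238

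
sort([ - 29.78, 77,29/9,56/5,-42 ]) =[ - 42, - 29.78, 29/9 , 56/5,77]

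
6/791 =6/791 = 0.01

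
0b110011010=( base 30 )dk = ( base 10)410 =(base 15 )1c5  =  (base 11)343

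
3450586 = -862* ( - 4003)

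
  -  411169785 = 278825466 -689995251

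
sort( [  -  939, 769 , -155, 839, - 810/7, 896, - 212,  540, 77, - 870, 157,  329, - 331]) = [-939, - 870, - 331, - 212, - 155, - 810/7, 77,157,329, 540, 769, 839, 896 ] 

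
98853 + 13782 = 112635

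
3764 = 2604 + 1160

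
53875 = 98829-44954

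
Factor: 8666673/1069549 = 3^1*13^( - 1)*29^ ( - 1)* 2837^ (-1)*2888891^1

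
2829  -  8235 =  -5406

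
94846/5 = 18969 + 1/5 = 18969.20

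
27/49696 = 27/49696 = 0.00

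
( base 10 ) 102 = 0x66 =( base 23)4a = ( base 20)52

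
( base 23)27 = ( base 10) 53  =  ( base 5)203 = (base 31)1m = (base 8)65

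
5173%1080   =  853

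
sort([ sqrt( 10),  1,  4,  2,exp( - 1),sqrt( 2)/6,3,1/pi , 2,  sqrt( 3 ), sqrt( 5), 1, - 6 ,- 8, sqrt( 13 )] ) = [  -  8, - 6,sqrt( 2) /6,  1/pi , exp(-1),1,1, sqrt( 3), 2, 2, sqrt ( 5) , 3,sqrt( 10), sqrt(13), 4 ]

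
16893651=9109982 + 7783669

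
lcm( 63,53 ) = 3339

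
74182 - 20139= 54043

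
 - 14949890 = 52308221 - 67258111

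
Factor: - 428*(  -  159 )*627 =2^2*3^2*11^1*19^1*53^1*107^1=42668604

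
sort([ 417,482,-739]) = [ - 739,417,482]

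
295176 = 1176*251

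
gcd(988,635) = 1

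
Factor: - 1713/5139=-3^( - 1 ) = - 1/3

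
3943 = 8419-4476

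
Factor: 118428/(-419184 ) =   -  139/492  =  - 2^( - 2)*3^(-1) * 41^( - 1 )*139^1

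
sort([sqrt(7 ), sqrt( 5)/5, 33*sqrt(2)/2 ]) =[ sqrt( 5)/5,sqrt( 7 ), 33 * sqrt( 2)/2]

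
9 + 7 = 16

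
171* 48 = 8208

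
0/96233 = 0 = 0.00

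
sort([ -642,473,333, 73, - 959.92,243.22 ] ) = [ - 959.92  , - 642,  73, 243.22,333, 473]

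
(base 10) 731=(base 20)1gb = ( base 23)18i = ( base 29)p6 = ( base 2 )1011011011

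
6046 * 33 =199518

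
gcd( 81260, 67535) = 5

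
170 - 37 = 133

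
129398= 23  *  5626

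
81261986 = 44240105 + 37021881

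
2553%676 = 525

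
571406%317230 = 254176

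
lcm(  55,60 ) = 660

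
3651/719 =5  +  56/719 = 5.08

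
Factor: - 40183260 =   -  2^2*3^1 * 5^1* 13^1*51517^1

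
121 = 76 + 45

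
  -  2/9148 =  - 1 + 4573/4574 = - 0.00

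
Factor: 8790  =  2^1*3^1  *5^1*293^1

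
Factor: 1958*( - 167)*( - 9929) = 2^1 * 11^1* 89^1*167^1 * 9929^1 = 3246643994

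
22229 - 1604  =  20625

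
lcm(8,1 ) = 8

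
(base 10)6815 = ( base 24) BJN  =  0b1101010011111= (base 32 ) 6KV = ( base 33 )68H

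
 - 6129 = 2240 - 8369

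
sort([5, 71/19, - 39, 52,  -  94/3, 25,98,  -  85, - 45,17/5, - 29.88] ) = [ - 85, - 45,-39, - 94/3, - 29.88, 17/5  ,  71/19, 5, 25, 52,98]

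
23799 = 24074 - 275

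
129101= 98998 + 30103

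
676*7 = 4732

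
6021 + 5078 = 11099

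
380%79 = 64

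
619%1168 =619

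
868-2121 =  - 1253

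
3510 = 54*65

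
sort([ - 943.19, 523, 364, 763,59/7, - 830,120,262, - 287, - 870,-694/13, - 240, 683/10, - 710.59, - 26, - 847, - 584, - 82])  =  [ - 943.19,-870,-847,-830, - 710.59,-584, - 287, - 240,-82, - 694/13, - 26, 59/7,683/10,120,262,364,523,763]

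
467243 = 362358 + 104885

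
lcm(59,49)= 2891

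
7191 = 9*799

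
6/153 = 2/51= 0.04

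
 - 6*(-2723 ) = 16338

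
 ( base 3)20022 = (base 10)170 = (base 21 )82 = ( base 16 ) AA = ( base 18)98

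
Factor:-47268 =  - 2^2*3^2*13^1*101^1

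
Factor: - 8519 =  -7^1*1217^1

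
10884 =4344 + 6540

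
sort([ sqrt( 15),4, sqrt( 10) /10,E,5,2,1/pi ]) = [ sqrt( 10 ) /10,1/pi,2, E,sqrt(15), 4,5 ]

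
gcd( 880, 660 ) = 220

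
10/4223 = 10/4223=0.00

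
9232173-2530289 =6701884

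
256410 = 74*3465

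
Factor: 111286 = 2^1 * 7^1 * 7949^1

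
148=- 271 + 419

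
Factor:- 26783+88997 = 2^1*3^1*10369^1 =62214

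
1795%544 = 163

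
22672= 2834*8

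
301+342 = 643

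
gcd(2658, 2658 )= 2658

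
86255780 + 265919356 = 352175136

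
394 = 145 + 249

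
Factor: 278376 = 2^3*3^1*7^1 * 1657^1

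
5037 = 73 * 69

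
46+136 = 182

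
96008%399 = 248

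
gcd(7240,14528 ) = 8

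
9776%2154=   1160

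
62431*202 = 12611062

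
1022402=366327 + 656075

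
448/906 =224/453 = 0.49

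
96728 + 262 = 96990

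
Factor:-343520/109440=-2^( - 2)* 3^( - 2 )*113^1= -  113/36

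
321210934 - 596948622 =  - 275737688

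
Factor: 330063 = 3^1*269^1*409^1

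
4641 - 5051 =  - 410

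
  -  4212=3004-7216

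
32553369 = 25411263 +7142106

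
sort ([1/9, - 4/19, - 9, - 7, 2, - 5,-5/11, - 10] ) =[-10, - 9,- 7, - 5, - 5/11 ,-4/19, 1/9, 2] 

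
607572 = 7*86796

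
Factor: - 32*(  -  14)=448 = 2^6*7^1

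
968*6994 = 6770192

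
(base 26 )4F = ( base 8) 167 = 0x77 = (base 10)119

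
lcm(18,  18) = 18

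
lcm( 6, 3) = 6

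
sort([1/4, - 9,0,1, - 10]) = [ - 10, - 9,0, 1/4,  1]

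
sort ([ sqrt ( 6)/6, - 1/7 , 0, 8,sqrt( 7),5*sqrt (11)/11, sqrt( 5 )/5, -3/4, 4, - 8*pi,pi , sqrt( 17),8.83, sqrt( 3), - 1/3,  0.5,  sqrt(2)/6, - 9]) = [ - 8*pi,  -  9 , - 3/4, - 1/3 , - 1/7,0,sqrt( 2)/6,  sqrt( 6)/6,sqrt(5) /5, 0.5,  5*sqrt( 11 ) /11,  sqrt(3), sqrt( 7),pi , 4, sqrt(17), 8, 8.83] 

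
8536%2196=1948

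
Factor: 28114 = 2^1*14057^1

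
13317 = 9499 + 3818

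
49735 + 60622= 110357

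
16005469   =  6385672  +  9619797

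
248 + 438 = 686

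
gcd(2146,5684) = 58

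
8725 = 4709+4016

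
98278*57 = 5601846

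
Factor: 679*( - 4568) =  - 2^3* 7^1*97^1*571^1=- 3101672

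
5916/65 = 91 + 1/65 = 91.02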